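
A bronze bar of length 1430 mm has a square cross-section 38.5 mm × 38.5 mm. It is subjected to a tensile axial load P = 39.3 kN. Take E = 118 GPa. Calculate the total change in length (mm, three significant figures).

A = 1482 mm².
δ_mech = NL/(AE) = 39300·1430/(1482·118000) = 0.3213 mm.

0.321 mm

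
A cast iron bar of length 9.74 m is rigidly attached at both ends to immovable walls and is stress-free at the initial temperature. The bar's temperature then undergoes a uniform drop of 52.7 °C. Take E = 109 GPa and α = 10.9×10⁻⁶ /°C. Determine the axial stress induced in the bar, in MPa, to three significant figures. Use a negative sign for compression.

Free thermal expansion αLΔT = 10.9e-6 · 9740 · -52.7 = -5.595 mm.
The walls impose strain ε = −(-5.595)/9740 = 5.7443e-04; σ = Eε = 109000 · 5.7443e-04 = 62.61 MPa.

62.6 MPa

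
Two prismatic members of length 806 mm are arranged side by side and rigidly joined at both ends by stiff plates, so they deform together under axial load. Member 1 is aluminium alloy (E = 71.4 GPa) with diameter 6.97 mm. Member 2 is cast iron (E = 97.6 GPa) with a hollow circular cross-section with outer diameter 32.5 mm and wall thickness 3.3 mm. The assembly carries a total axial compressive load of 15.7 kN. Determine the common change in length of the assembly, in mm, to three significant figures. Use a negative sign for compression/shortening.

A_1 = 38.16 mm².
A_2 = 302.7 mm².
Equal strain + equilibrium ⇒ each member carries load in proportion to AE: A₁E₁ = 2724000 N, A₂E₂ = 29550000 N, ΣAE = 32270000 N.
δ = PL/ΣAE = -15700·806/32270000 = -0.3921 mm.

-0.392 mm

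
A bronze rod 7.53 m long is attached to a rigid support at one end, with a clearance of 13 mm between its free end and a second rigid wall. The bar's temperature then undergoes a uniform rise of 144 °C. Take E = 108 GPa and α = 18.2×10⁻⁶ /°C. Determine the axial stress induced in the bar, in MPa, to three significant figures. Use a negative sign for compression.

Free thermal expansion αLΔT = 18.2e-6 · 7530 · 144 = 19.73 mm.
The walls engage after the gap closes; constrained expansion = 19.73 − 13 = 6.735 mm.
The walls impose strain ε = −(6.735)/7530 = -8.9437e-04; σ = Eε = 108000 · -8.9437e-04 = -96.59 MPa.

-96.6 MPa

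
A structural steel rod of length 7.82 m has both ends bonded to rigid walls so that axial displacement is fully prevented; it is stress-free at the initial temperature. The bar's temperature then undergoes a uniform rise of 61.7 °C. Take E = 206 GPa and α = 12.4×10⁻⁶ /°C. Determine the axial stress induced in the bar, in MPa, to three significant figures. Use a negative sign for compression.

-158 MPa

Free thermal expansion αLΔT = 12.4e-6 · 7820 · 61.7 = 5.983 mm.
The walls impose strain ε = −(5.983)/7820 = -7.6508e-04; σ = Eε = 206000 · -7.6508e-04 = -157.6 MPa.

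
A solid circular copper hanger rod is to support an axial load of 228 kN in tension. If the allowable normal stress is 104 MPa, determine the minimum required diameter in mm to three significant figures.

Required area A ≥ P/σ_allow = 228000/104 = 2192 mm².
For a solid circular section, d ≥ √(4A/π) = 52.83 mm.

52.8 mm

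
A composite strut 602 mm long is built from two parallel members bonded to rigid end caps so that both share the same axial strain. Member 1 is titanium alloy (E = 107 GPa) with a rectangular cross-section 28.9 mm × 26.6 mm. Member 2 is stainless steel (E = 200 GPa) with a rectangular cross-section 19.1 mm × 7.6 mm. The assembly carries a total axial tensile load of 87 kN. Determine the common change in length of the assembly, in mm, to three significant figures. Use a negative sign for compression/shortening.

0.471 mm

A_1 = 768.7 mm².
A_2 = 145.2 mm².
Equal strain + equilibrium ⇒ each member carries load in proportion to AE: A₁E₁ = 82260000 N, A₂E₂ = 29030000 N, ΣAE = 111300000 N.
δ = PL/ΣAE = 87000·602/111300000 = 0.4706 mm.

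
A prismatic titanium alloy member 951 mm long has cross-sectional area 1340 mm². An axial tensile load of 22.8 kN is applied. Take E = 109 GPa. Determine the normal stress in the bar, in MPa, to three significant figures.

σ = N/A = 22800/1340 = 17.01 MPa.

17.0 MPa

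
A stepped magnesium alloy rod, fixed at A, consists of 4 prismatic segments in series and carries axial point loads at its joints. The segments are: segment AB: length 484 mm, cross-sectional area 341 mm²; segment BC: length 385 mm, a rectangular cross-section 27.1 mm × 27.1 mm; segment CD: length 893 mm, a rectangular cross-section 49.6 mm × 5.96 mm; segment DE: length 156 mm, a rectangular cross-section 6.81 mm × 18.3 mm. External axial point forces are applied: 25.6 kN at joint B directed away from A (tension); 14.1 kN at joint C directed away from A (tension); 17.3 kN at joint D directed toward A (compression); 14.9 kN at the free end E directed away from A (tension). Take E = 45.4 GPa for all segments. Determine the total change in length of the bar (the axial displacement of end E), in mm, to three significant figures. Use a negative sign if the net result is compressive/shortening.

1.55 mm

Internal axial forces (sectioning from the free end, tension +): N_DE = 14.9 kN, N_CD = -2.4 kN, N_BC = 11.7 kN, N_AB = 37.3 kN.
A_BC = 734.4 mm².
A_CD = 295.6 mm².
A_DE = 124.6 mm².
δ_AB = 37300·484/(341·45400) = 1.166 mm
δ_BC = 11700·385/(734.4·45400) = 0.1351 mm
δ_CD = -2400·893/(295.6·45400) = -0.1597 mm
δ_DE = 14900·156/(124.6·45400) = 0.4108 mm
δ = Σδ_i = 1.552 mm.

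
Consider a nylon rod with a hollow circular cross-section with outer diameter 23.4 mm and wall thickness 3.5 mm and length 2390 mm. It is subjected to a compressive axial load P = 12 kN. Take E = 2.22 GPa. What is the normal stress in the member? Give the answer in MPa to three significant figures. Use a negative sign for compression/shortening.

A = 218.8 mm².
σ = N/A = -12000/218.8 = -54.84 MPa.

-54.8 MPa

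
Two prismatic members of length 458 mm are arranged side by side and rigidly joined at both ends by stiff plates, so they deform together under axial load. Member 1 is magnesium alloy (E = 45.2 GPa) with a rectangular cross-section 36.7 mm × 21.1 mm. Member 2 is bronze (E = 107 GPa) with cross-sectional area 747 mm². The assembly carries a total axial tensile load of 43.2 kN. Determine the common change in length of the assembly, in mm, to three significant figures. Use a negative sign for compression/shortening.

0.172 mm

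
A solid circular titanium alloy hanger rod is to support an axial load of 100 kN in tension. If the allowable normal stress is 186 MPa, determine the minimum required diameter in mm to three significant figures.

26.2 mm

Required area A ≥ P/σ_allow = 100000/186 = 537.6 mm².
For a solid circular section, d ≥ √(4A/π) = 26.16 mm.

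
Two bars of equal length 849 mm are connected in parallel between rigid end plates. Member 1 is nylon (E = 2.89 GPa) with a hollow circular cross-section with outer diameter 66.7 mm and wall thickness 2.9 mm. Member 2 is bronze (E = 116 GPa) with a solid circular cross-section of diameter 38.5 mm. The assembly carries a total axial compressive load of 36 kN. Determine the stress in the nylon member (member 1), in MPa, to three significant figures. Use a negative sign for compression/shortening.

A_1 = 581.3 mm².
A_2 = 1164 mm².
Equal strain + equilibrium ⇒ each member carries load in proportion to AE: A₁E₁ = 1680000 N, A₂E₂ = 135000000 N, ΣAE = 136700000 N.
σ₁ = P·E₁/ΣAE = -36000·2890/136700000 = -0.761 MPa.

-0.761 MPa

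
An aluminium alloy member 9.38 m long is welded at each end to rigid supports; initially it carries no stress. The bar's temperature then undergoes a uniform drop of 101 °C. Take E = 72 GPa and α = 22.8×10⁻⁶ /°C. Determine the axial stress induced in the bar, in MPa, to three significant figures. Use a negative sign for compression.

166 MPa

Free thermal expansion αLΔT = 22.8e-6 · 9380 · -101 = -21.6 mm.
The walls impose strain ε = −(-21.6)/9380 = 2.3028e-03; σ = Eε = 72000 · 2.3028e-03 = 165.8 MPa.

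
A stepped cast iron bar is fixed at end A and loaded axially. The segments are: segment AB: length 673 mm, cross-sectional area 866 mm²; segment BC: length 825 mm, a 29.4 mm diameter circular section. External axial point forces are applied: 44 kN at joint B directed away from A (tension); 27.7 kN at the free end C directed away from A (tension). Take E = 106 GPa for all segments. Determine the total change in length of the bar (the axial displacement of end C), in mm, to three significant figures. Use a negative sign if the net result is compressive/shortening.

0.843 mm

Internal axial forces (sectioning from the free end, tension +): N_BC = 27.7 kN, N_AB = 71.7 kN.
A_BC = 678.9 mm².
δ_AB = 71700·673/(866·106000) = 0.5257 mm
δ_BC = 27700·825/(678.9·106000) = 0.3176 mm
δ = Σδ_i = 0.8432 mm.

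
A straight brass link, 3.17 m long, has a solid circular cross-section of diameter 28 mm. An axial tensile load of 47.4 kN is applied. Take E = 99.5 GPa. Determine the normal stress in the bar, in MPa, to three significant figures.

A = 615.8 mm².
σ = N/A = 47400/615.8 = 76.98 MPa.

77.0 MPa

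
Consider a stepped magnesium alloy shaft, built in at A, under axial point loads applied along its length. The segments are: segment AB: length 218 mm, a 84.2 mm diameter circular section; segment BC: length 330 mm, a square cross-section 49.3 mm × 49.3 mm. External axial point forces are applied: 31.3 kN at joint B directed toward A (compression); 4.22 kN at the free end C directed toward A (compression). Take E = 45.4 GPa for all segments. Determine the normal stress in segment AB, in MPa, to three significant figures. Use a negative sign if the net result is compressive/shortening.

-6.38 MPa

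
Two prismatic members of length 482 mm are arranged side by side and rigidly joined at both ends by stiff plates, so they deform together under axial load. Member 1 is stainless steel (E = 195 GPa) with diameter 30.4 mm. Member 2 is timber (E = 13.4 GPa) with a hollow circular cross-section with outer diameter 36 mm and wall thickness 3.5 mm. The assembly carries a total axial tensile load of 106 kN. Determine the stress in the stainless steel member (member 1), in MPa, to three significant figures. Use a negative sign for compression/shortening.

141 MPa

A_1 = 725.8 mm².
A_2 = 357.4 mm².
Equal strain + equilibrium ⇒ each member carries load in proportion to AE: A₁E₁ = 141500000 N, A₂E₂ = 4789000 N, ΣAE = 146300000 N.
σ₁ = P·E₁/ΣAE = 106000·195000/146300000 = 141.3 MPa.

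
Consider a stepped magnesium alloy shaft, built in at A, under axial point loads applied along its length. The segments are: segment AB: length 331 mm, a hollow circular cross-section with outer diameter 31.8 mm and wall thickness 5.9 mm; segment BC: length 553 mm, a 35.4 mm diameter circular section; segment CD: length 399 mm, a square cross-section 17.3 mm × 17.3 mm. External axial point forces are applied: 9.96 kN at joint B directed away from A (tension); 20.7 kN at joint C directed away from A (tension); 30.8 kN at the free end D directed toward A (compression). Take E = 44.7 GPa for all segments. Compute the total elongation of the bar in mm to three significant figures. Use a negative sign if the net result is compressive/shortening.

-1.05 mm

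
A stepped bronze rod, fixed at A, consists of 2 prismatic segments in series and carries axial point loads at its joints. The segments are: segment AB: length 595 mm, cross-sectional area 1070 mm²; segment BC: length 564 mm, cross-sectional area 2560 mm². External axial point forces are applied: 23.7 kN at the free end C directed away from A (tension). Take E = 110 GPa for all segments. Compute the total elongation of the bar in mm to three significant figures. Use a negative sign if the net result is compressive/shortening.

0.167 mm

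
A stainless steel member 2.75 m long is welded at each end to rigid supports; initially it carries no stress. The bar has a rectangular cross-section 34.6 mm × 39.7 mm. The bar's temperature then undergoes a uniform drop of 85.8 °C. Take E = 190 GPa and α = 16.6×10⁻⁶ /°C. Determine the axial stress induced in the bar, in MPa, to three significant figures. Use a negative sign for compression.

Free thermal expansion αLΔT = 16.6e-6 · 2750 · -85.8 = -3.917 mm.
The walls impose strain ε = −(-3.917)/2750 = 1.4243e-03; σ = Eε = 190000 · 1.4243e-03 = 270.6 MPa.

271 MPa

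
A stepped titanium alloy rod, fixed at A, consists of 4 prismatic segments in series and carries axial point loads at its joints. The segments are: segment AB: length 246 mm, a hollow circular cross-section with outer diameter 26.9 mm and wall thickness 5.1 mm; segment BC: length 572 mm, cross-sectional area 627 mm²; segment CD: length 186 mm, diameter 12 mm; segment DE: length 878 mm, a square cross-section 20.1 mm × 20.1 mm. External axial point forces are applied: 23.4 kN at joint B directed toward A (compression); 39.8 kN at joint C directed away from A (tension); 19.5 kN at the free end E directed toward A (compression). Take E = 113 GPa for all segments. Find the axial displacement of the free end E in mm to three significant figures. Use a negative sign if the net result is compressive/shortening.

-0.514 mm

Internal axial forces (sectioning from the free end, tension +): N_DE = -19.5 kN, N_CD = -19.5 kN, N_BC = 20.3 kN, N_AB = -3.1 kN.
A_AB = 349.3 mm².
A_CD = 113.1 mm².
A_DE = 404 mm².
δ_AB = -3100·246/(349.3·113000) = -0.01932 mm
δ_BC = 20300·572/(627·113000) = 0.1639 mm
δ_CD = -19500·186/(113.1·113000) = -0.2838 mm
δ_DE = -19500·878/(404·113000) = -0.375 mm
δ = Σδ_i = -0.5143 mm.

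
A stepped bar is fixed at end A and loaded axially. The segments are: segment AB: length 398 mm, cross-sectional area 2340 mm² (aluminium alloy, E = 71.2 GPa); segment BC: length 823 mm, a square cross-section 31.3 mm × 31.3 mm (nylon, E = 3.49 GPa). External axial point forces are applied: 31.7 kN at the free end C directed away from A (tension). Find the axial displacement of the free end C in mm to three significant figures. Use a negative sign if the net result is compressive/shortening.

Internal axial forces (sectioning from the free end, tension +): N_BC = 31.7 kN, N_AB = 31.7 kN.
A_BC = 979.7 mm².
δ_AB = 31700·398/(2340·71200) = 0.07573 mm
δ_BC = 31700·823/(979.7·3490) = 7.63 mm
δ = Σδ_i = 7.706 mm.

7.71 mm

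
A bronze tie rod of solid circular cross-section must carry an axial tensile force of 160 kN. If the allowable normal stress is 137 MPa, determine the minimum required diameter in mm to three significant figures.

38.6 mm

Required area A ≥ P/σ_allow = 160000/137 = 1168 mm².
For a solid circular section, d ≥ √(4A/π) = 38.56 mm.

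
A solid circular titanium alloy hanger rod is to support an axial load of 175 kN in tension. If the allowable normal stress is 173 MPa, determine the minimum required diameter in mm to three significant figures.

35.9 mm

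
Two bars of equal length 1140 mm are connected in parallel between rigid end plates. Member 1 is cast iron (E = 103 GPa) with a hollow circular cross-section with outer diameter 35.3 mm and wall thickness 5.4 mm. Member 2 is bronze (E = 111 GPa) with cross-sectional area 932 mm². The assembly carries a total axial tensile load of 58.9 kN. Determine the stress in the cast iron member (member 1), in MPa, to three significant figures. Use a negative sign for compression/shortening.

39.0 MPa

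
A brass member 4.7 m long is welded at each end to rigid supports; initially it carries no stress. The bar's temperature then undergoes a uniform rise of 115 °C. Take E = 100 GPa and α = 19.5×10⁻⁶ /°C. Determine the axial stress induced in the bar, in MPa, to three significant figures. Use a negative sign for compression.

Free thermal expansion αLΔT = 19.5e-6 · 4700 · 115 = 10.54 mm.
The walls impose strain ε = −(10.54)/4700 = -2.2425e-03; σ = Eε = 100000 · -2.2425e-03 = -224.2 MPa.

-224 MPa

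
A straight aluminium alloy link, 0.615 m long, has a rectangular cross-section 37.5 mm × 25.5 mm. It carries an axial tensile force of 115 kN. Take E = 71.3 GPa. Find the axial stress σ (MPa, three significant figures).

120 MPa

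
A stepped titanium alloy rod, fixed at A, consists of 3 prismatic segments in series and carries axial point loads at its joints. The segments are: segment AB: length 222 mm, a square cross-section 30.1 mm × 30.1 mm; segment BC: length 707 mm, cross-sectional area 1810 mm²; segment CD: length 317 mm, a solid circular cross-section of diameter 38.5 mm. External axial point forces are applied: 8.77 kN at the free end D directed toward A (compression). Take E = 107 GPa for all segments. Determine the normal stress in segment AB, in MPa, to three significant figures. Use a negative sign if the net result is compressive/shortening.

Internal axial forces (sectioning from the free end, tension +): N_CD = -8.77 kN, N_BC = -8.77 kN, N_AB = -8.77 kN.
A_AB = 906 mm².
σ_AB = N_AB/A_AB = -8770/906 = -9.68 MPa.

-9.68 MPa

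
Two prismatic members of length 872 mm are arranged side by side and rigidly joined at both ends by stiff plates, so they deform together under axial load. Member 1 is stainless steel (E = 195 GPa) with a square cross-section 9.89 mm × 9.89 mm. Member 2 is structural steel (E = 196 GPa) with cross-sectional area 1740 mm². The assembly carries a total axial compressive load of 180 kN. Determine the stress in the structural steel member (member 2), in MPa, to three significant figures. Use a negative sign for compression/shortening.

-98.0 MPa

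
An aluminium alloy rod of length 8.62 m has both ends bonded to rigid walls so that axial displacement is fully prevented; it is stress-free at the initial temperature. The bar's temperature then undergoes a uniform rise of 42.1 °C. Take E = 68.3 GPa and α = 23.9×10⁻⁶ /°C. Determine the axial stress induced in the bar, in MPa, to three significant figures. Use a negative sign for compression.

-68.7 MPa

Free thermal expansion αLΔT = 23.9e-6 · 8620 · 42.1 = 8.673 mm.
The walls impose strain ε = −(8.673)/8620 = -1.0062e-03; σ = Eε = 68300 · -1.0062e-03 = -68.72 MPa.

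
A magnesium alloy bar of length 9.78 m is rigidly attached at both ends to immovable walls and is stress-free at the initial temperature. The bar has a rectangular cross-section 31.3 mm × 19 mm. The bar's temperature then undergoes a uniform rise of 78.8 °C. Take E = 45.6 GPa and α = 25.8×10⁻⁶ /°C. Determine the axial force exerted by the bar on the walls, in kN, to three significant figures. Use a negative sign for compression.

-55.1 kN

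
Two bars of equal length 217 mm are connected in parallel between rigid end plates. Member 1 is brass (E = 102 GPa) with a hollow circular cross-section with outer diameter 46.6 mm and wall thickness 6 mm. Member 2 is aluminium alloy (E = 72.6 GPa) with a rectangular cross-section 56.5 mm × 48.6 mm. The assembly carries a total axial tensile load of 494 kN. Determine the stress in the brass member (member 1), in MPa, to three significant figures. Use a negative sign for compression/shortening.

A_1 = 765.3 mm².
A_2 = 2746 mm².
Equal strain + equilibrium ⇒ each member carries load in proportion to AE: A₁E₁ = 78060000 N, A₂E₂ = 199400000 N, ΣAE = 277400000 N.
σ₁ = P·E₁/ΣAE = 494000·102000/277400000 = 181.6 MPa.

182 MPa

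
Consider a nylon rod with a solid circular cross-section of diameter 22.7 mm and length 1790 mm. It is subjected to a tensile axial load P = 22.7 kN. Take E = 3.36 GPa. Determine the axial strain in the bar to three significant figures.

A = 404.7 mm².
σ = N/A = 56.09 MPa; ε = σ/E = 56.09/3360 = 1.669e-02.

0.0167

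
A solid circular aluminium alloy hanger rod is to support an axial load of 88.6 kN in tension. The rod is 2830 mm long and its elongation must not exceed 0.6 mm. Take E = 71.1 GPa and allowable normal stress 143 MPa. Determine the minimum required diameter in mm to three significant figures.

Required area A ≥ P/σ_allow = 88600/143 = 619.6 mm².
For a solid circular section, d ≥ √(4A/π) = 28.09 mm.
Elongation limit: A ≥ PL/(Eδ_allow) = 88600·2830/(71100·0.6) = 5878 mm² ⇒ d ≥ 86.51 mm.
The elongation limit governs.

86.5 mm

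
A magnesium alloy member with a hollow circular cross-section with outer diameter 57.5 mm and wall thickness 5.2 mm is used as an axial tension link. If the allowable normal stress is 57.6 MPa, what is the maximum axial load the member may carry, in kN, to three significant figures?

49.2 kN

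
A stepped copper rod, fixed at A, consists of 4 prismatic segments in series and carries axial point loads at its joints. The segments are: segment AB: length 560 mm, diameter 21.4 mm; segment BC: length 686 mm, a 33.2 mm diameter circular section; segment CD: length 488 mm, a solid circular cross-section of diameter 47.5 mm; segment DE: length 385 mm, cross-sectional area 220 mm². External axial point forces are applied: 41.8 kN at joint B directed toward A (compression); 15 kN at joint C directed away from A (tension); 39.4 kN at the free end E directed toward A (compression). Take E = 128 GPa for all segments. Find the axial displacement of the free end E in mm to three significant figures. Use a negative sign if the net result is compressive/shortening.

Internal axial forces (sectioning from the free end, tension +): N_DE = -39.4 kN, N_CD = -39.4 kN, N_BC = -24.4 kN, N_AB = -66.2 kN.
A_AB = 359.7 mm².
A_BC = 865.7 mm².
A_CD = 1772 mm².
δ_AB = -66200·560/(359.7·128000) = -0.8052 mm
δ_BC = -24400·686/(865.7·128000) = -0.1511 mm
δ_CD = -39400·488/(1772·128000) = -0.08477 mm
δ_DE = -39400·385/(220·128000) = -0.5387 mm
δ = Σδ_i = -1.58 mm.

-1.58 mm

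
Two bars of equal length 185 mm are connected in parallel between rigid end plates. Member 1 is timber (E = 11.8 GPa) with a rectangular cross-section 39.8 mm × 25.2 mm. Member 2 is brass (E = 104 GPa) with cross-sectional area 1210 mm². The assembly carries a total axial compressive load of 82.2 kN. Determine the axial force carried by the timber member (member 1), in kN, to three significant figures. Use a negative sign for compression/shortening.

A_1 = 1003 mm².
Equal strain + equilibrium ⇒ each member carries load in proportion to AE: A₁E₁ = 11830000 N, A₂E₂ = 125800000 N, ΣAE = 137700000 N.
F₁ = P·A₁E₁/ΣAE = -82200·11830000/137700000 = -7066 N.

-7.07 kN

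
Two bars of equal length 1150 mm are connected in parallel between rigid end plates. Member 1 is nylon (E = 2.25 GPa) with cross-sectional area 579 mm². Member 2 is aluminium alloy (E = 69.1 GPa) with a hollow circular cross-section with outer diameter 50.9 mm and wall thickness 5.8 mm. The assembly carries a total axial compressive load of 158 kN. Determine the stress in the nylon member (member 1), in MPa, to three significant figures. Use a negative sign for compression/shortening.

-6.12 MPa

A_2 = 821.8 mm².
Equal strain + equilibrium ⇒ each member carries load in proportion to AE: A₁E₁ = 1303000 N, A₂E₂ = 56780000 N, ΣAE = 58090000 N.
σ₁ = P·E₁/ΣAE = -158000·2250/58090000 = -6.12 MPa.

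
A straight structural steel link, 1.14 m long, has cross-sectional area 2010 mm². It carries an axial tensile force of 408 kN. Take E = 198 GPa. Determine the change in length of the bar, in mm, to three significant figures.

1.17 mm

δ_mech = NL/(AE) = 408000·1140/(2010·198000) = 1.169 mm.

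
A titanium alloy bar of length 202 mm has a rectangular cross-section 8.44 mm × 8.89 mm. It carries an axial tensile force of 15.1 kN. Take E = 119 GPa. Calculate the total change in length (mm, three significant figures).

A = 75.03 mm².
δ_mech = NL/(AE) = 15100·202/(75.03·119000) = 0.3416 mm.

0.342 mm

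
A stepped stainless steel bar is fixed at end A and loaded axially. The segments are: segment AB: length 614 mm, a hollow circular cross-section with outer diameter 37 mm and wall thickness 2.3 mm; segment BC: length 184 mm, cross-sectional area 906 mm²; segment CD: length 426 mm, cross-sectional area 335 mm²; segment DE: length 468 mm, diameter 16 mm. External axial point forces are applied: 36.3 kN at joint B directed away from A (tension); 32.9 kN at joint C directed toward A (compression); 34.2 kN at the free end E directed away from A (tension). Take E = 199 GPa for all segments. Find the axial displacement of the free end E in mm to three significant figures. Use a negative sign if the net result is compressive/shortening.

Internal axial forces (sectioning from the free end, tension +): N_DE = 34.2 kN, N_CD = 34.2 kN, N_BC = 1.3 kN, N_AB = 37.6 kN.
A_AB = 250.7 mm².
A_DE = 201.1 mm².
δ_AB = 37600·614/(250.7·199000) = 0.4627 mm
δ_BC = 1300·184/(906·199000) = 0.001327 mm
δ_CD = 34200·426/(335·199000) = 0.2185 mm
δ_DE = 34200·468/(201.1·199000) = 0.4 mm
δ = Σδ_i = 1.083 mm.

1.08 mm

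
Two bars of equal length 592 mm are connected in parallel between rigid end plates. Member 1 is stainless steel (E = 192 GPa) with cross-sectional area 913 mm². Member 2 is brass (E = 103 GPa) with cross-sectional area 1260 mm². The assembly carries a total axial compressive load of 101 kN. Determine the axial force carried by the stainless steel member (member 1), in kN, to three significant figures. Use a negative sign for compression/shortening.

Equal strain + equilibrium ⇒ each member carries load in proportion to AE: A₁E₁ = 175300000 N, A₂E₂ = 129800000 N, ΣAE = 305100000 N.
F₁ = P·A₁E₁/ΣAE = -101000·175300000/305100000 = -58030 N.

-58.0 kN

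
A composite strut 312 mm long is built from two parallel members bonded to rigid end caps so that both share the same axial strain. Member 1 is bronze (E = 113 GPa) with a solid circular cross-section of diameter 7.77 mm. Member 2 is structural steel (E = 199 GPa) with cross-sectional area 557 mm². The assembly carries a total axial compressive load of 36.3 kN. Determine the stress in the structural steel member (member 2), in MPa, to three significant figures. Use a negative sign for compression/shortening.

A_1 = 47.42 mm².
Equal strain + equilibrium ⇒ each member carries load in proportion to AE: A₁E₁ = 5358000 N, A₂E₂ = 110800000 N, ΣAE = 116200000 N.
σ₂ = P·E₂/ΣAE = -36300·199000/116200000 = -62.17 MPa.

-62.2 MPa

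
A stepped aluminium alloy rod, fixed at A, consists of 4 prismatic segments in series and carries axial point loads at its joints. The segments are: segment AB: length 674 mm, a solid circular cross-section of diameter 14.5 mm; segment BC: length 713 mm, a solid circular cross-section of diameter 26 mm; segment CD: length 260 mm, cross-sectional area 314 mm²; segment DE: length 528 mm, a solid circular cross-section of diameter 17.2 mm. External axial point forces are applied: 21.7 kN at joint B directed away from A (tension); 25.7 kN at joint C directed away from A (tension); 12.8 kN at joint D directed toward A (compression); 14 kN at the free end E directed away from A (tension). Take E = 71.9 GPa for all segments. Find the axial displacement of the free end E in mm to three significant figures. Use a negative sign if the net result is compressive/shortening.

Internal axial forces (sectioning from the free end, tension +): N_DE = 14 kN, N_CD = 1.2 kN, N_BC = 26.9 kN, N_AB = 48.6 kN.
A_AB = 165.1 mm².
A_BC = 530.9 mm².
A_DE = 232.4 mm².
δ_AB = 48600·674/(165.1·71900) = 2.759 mm
δ_BC = 26900·713/(530.9·71900) = 0.5024 mm
δ_CD = 1200·260/(314·71900) = 0.01382 mm
δ_DE = 14000·528/(232.4·71900) = 0.4425 mm
δ = Σδ_i = 3.718 mm.

3.72 mm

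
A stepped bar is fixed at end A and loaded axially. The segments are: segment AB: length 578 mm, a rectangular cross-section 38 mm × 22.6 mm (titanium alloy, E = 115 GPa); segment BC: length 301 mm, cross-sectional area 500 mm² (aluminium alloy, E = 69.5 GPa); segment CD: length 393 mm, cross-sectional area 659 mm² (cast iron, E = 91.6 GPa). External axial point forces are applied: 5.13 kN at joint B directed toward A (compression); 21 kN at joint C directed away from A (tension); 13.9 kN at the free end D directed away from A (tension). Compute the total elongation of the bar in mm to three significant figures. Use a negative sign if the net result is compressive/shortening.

0.567 mm

Internal axial forces (sectioning from the free end, tension +): N_CD = 13.9 kN, N_BC = 34.9 kN, N_AB = 29.77 kN.
A_AB = 858.8 mm².
δ_AB = 29770·578/(858.8·115000) = 0.1742 mm
δ_BC = 34900·301/(500·69500) = 0.3023 mm
δ_CD = 13900·393/(659·91600) = 0.0905 mm
δ = Σδ_i = 0.567 mm.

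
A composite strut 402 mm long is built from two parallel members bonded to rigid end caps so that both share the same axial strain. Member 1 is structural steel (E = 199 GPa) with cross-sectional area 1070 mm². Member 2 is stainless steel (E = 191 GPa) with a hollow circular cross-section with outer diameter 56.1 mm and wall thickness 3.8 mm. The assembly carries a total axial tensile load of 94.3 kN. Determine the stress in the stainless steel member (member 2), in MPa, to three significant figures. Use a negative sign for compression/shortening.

54.2 MPa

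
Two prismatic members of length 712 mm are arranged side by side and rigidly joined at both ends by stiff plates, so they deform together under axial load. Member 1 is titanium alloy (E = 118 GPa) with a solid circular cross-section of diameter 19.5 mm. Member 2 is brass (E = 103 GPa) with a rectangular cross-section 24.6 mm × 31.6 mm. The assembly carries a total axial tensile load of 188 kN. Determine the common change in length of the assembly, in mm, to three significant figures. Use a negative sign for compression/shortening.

A_1 = 298.6 mm².
A_2 = 777.4 mm².
Equal strain + equilibrium ⇒ each member carries load in proportion to AE: A₁E₁ = 35240000 N, A₂E₂ = 80070000 N, ΣAE = 115300000 N.
δ = PL/ΣAE = 188000·712/115300000 = 1.161 mm.

1.16 mm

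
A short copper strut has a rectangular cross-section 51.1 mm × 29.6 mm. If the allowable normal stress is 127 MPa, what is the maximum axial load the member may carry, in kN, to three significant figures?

A = 1513 mm².
P_max = σ_allow · A = 127 · 1513 = 192100 N = 192.1 kN.

192 kN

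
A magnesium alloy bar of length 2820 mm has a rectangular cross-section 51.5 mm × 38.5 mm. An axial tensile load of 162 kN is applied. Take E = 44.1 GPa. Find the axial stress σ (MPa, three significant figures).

81.7 MPa

A = 1983 mm².
σ = N/A = 162000/1983 = 81.7 MPa.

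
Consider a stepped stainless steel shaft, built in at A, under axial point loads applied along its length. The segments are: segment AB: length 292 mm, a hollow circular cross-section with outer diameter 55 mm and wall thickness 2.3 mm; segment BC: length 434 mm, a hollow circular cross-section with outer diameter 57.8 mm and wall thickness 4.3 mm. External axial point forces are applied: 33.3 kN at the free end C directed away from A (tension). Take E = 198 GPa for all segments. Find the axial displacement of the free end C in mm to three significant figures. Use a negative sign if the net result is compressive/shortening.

Internal axial forces (sectioning from the free end, tension +): N_BC = 33.3 kN, N_AB = 33.3 kN.
A_AB = 380.8 mm².
A_BC = 722.7 mm².
δ_AB = 33300·292/(380.8·198000) = 0.129 mm
δ_BC = 33300·434/(722.7·198000) = 0.101 mm
δ = Σδ_i = 0.23 mm.

0.230 mm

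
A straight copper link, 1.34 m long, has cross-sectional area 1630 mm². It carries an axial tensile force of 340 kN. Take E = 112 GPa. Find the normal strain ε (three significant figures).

0.00186

σ = N/A = 208.6 MPa; ε = σ/E = 208.6/112000 = 1.862e-03.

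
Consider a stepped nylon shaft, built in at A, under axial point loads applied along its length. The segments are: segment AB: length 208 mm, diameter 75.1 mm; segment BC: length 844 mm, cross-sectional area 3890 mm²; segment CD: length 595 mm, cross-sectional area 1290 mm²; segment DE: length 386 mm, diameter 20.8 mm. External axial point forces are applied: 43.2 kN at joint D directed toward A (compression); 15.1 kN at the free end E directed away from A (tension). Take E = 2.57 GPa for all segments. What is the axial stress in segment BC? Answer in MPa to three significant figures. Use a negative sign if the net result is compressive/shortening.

Internal axial forces (sectioning from the free end, tension +): N_DE = 15.1 kN, N_CD = -28.1 kN, N_BC = -28.1 kN, N_AB = -28.1 kN.
σ_BC = N_BC/A_BC = -28100/3890 = -7.224 MPa.

-7.22 MPa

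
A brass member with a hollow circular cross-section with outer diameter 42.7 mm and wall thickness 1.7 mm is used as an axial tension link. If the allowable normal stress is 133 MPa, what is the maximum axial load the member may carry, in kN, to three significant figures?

29.1 kN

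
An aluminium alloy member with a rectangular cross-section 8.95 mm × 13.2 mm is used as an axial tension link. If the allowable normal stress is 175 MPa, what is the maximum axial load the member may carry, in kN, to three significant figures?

20.7 kN

A = 118.1 mm².
P_max = σ_allow · A = 175 · 118.1 = 20670 N = 20.67 kN.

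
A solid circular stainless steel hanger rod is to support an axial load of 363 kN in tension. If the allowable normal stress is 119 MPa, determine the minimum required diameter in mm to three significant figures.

Required area A ≥ P/σ_allow = 363000/119 = 3050 mm².
For a solid circular section, d ≥ √(4A/π) = 62.32 mm.

62.3 mm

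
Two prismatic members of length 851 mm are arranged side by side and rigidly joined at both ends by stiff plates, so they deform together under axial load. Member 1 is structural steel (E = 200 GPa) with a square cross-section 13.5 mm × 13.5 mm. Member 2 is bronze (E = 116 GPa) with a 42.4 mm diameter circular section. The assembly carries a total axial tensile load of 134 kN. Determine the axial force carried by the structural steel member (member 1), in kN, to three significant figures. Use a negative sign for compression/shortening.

24.4 kN

A_1 = 182.2 mm².
A_2 = 1412 mm².
Equal strain + equilibrium ⇒ each member carries load in proportion to AE: A₁E₁ = 36450000 N, A₂E₂ = 163800000 N, ΣAE = 200200000 N.
F₁ = P·A₁E₁/ΣAE = 134000·36450000/200200000 = 24390 N.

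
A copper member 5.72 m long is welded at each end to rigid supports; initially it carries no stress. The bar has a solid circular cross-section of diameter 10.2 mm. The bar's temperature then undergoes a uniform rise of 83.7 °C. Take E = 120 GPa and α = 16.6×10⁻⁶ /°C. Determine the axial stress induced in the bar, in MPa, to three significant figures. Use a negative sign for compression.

-167 MPa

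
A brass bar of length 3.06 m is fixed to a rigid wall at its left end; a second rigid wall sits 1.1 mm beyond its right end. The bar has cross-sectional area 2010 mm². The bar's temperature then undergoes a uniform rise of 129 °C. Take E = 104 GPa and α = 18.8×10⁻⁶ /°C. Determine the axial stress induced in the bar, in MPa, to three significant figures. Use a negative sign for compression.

-215 MPa

Free thermal expansion αLΔT = 18.8e-6 · 3060 · 129 = 7.421 mm.
The walls engage after the gap closes; constrained expansion = 7.421 − 1.1 = 6.321 mm.
The walls impose strain ε = −(6.321)/3060 = -2.0657e-03; σ = Eε = 104000 · -2.0657e-03 = -214.8 MPa.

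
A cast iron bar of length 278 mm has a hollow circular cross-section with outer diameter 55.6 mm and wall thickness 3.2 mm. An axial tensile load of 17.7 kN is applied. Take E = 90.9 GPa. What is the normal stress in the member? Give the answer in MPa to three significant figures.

33.6 MPa

A = 526.8 mm².
σ = N/A = 17700/526.8 = 33.6 MPa.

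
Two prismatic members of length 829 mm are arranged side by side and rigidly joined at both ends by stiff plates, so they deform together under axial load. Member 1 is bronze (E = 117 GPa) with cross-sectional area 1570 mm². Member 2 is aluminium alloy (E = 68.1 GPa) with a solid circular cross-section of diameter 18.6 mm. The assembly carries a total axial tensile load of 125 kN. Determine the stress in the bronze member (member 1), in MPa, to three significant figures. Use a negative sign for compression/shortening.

A_2 = 271.7 mm².
Equal strain + equilibrium ⇒ each member carries load in proportion to AE: A₁E₁ = 183700000 N, A₂E₂ = 18500000 N, ΣAE = 202200000 N.
σ₁ = P·E₁/ΣAE = 125000·117000/202200000 = 72.33 MPa.

72.3 MPa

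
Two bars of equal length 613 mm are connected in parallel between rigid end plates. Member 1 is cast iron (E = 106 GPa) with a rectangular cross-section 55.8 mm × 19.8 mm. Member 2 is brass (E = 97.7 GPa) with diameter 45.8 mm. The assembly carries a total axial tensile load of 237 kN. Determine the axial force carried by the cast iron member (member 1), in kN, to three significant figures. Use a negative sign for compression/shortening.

A_1 = 1105 mm².
A_2 = 1647 mm².
Equal strain + equilibrium ⇒ each member carries load in proportion to AE: A₁E₁ = 117100000 N, A₂E₂ = 161000000 N, ΣAE = 278100000 N.
F₁ = P·A₁E₁/ΣAE = 237000·117100000/278100000 = 99820 N.

99.8 kN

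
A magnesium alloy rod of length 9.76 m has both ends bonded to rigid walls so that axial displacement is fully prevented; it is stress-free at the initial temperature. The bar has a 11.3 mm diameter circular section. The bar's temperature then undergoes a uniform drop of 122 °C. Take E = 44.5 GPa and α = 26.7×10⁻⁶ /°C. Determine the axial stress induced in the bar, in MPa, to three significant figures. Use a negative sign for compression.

Free thermal expansion αLΔT = 26.7e-6 · 9760 · -122 = -31.79 mm.
The walls impose strain ε = −(-31.79)/9760 = 3.2574e-03; σ = Eε = 44500 · 3.2574e-03 = 145 MPa.

145 MPa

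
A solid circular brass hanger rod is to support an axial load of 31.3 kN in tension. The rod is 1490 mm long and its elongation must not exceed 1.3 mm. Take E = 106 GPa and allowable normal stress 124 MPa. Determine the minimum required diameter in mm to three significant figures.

20.8 mm

Required area A ≥ P/σ_allow = 31300/124 = 252.4 mm².
For a solid circular section, d ≥ √(4A/π) = 17.93 mm.
Elongation limit: A ≥ PL/(Eδ_allow) = 31300·1490/(106000·1.3) = 338.4 mm² ⇒ d ≥ 20.76 mm.
The elongation limit governs.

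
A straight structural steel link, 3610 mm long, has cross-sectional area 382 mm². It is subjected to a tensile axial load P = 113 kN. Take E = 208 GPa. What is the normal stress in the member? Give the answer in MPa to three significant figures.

296 MPa

σ = N/A = 113000/382 = 295.8 MPa.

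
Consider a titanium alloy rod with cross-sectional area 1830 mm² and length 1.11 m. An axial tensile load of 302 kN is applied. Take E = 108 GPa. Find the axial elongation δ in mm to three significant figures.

δ_mech = NL/(AE) = 302000·1110/(1830·108000) = 1.696 mm.

1.70 mm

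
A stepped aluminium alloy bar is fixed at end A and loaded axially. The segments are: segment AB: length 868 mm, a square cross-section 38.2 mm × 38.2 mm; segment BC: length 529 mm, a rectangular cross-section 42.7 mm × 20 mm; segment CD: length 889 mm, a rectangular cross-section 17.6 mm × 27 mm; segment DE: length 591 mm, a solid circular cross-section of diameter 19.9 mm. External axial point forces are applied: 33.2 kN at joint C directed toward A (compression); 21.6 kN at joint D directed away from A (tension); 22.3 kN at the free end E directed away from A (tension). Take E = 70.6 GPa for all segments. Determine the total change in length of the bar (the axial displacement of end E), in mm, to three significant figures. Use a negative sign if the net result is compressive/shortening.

Internal axial forces (sectioning from the free end, tension +): N_DE = 22.3 kN, N_CD = 43.9 kN, N_BC = 10.7 kN, N_AB = 10.7 kN.
A_AB = 1459 mm².
A_BC = 854 mm².
A_CD = 475.2 mm².
A_DE = 311 mm².
δ_AB = 10700·868/(1459·70600) = 0.09015 mm
δ_BC = 10700·529/(854·70600) = 0.09388 mm
δ_CD = 43900·889/(475.2·70600) = 1.163 mm
δ_DE = 22300·591/(311·70600) = 0.6002 mm
δ = Σδ_i = 1.948 mm.

1.95 mm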